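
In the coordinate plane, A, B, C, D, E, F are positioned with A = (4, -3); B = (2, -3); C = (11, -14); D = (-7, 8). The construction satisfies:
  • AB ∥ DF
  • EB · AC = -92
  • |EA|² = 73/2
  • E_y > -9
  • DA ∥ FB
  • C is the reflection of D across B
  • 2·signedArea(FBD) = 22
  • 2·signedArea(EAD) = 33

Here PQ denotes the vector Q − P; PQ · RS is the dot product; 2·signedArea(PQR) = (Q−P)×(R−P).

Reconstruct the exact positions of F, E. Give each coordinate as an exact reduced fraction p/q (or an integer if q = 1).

1. F_x = -9  [DA ∥ FB ∩ AB ∥ DF]
2. F_y = 8  [DA ∥ FB ∩ AB ∥ DF]
   → F = (-9, 8)
3. E_x = 13/2  [2·signedArea(EAD) = 33 ∩ EB · AC = -92]
4. E_y = -17/2  [2·signedArea(EAD) = 33 ∩ EB · AC = -92]
   → E = (13/2, -17/2)

E = (13/2, -17/2)
F = (-9, 8)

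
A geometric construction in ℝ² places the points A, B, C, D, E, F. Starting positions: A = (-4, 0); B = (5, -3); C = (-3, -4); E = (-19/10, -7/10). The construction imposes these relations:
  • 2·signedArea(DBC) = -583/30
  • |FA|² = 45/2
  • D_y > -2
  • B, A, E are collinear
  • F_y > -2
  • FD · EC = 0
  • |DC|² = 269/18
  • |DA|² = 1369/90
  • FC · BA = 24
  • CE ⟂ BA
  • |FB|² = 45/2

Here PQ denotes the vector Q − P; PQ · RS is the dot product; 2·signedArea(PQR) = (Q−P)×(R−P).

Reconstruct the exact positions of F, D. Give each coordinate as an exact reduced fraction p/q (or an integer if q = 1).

1. F_x = 1/2  [line 9·x + -3·y + -9 = 0 ∩ |FB|² = 45/2]
2. F_y = -3/2  [line 9·x + -3·y + -9 = 0 ∩ |FB|² = 45/2]
   → F = (1/2, -3/2)
3. D_x = -3/10  [FD · EC = 0 ∩ 2·signedArea(DBC) = -583/30]
4. D_y = -37/30  [FD · EC = 0 ∩ 2·signedArea(DBC) = -583/30]
   → D = (-3/10, -37/30)

D = (-3/10, -37/30)
F = (1/2, -3/2)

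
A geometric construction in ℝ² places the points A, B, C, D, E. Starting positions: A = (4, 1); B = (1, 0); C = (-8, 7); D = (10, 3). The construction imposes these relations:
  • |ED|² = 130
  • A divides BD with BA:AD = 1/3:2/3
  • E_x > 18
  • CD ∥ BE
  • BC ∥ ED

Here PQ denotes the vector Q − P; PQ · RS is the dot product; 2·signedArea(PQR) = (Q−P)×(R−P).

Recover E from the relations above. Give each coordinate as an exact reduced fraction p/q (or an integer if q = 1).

1. E_x = 19  [BC ∥ ED ∩ CD ∥ BE]
2. E_y = -4  [BC ∥ ED ∩ CD ∥ BE]
   → E = (19, -4)

E = (19, -4)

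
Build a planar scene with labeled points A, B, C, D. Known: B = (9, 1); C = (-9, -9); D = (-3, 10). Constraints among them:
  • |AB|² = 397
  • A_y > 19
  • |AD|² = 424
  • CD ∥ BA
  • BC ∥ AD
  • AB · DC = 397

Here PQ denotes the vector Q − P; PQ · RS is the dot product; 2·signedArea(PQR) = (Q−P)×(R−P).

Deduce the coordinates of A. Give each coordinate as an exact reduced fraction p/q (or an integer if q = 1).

1. A_x = 15  [BC ∥ AD ∩ CD ∥ BA]
2. A_y = 20  [BC ∥ AD ∩ CD ∥ BA]
   → A = (15, 20)

A = (15, 20)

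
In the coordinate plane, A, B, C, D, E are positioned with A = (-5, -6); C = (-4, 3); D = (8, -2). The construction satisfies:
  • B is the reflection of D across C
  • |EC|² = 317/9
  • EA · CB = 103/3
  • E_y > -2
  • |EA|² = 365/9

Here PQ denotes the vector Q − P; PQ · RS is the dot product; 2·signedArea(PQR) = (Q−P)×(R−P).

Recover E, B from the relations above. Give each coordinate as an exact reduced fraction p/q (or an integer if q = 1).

B = (-16, 8)
E = (-1/3, -5/3)

1. B_x = -16  [B is the reflection of D across C]
2. B_y = 8  [B is the reflection of D across C]
   → B = (-16, 8)
3. E_x = -1/3  [line 12·x + -5·y + -13/3 = 0 ∩ |EA|² = 365/9]
4. E_y = -5/3  [line 12·x + -5·y + -13/3 = 0 ∩ |EA|² = 365/9]
   → E = (-1/3, -5/3)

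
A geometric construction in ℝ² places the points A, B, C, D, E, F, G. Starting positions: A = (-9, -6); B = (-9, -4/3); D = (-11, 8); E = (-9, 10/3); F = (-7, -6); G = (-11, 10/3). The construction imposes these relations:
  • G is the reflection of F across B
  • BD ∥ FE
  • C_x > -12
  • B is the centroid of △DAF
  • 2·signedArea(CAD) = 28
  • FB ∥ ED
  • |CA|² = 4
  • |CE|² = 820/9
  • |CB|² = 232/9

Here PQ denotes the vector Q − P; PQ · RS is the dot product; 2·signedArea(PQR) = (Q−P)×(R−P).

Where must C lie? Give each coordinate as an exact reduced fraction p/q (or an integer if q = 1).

C = (-11, -6)

1. C_x = -11  [line -14·x + -2·y + -166 = 0 ∩ |CB|² = 232/9]
2. C_y = -6  [line -14·x + -2·y + -166 = 0 ∩ |CB|² = 232/9]
   → C = (-11, -6)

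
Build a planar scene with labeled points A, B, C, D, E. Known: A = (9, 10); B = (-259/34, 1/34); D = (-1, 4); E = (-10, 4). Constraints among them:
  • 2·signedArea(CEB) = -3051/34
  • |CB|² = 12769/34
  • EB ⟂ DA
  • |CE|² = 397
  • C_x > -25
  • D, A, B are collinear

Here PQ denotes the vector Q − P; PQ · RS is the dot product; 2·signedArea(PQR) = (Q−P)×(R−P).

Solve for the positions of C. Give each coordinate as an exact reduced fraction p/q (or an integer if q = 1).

C = (-412/17, -169/17)

1. C_x = -412/17  [line 135/34·x + 81/34·y + 4077/34 = 0 ∩ |CE|² = 397]
2. C_y = -169/17  [line 135/34·x + 81/34·y + 4077/34 = 0 ∩ |CE|² = 397]
   → C = (-412/17, -169/17)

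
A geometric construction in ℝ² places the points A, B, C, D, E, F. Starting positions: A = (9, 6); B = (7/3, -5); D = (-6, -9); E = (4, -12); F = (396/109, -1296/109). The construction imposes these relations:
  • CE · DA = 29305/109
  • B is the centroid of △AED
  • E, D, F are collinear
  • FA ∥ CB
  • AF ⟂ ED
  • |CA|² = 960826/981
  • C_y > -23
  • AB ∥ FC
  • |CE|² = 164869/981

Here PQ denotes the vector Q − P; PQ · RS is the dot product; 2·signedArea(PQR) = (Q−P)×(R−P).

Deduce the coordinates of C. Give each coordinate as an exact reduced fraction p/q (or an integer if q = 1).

C = (-992/327, -2495/109)

1. C_x = -992/327  [FA ∥ CB ∩ AB ∥ FC]
2. C_y = -2495/109  [FA ∥ CB ∩ AB ∥ FC]
   → C = (-992/327, -2495/109)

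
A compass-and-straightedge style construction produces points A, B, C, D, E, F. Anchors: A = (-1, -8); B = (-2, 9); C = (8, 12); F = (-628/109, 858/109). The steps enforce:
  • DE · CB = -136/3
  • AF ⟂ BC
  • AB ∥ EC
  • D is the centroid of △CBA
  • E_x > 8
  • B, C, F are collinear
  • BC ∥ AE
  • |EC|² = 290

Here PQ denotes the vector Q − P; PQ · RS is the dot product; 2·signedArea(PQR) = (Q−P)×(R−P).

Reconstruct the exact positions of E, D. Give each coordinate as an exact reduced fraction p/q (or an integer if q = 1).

1. E_x = 9  [AB ∥ EC ∩ BC ∥ AE]
2. E_y = -5  [AB ∥ EC ∩ BC ∥ AE]
   → E = (9, -5)
3. D_x = 5/3  [D is the centroid of △CBA]
4. D_y = 13/3  [D is the centroid of △CBA]
   → D = (5/3, 13/3)

D = (5/3, 13/3)
E = (9, -5)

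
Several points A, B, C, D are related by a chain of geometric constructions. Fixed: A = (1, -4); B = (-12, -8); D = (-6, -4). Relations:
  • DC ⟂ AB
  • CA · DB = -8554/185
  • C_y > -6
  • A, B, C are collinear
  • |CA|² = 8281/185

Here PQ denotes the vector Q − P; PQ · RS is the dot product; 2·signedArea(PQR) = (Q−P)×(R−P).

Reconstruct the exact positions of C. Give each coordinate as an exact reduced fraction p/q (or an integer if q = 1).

1. C_x = -998/185  [A, B, C are collinear ∩ DC ⟂ AB]
2. C_y = -1104/185  [A, B, C are collinear ∩ DC ⟂ AB]
   → C = (-998/185, -1104/185)

C = (-998/185, -1104/185)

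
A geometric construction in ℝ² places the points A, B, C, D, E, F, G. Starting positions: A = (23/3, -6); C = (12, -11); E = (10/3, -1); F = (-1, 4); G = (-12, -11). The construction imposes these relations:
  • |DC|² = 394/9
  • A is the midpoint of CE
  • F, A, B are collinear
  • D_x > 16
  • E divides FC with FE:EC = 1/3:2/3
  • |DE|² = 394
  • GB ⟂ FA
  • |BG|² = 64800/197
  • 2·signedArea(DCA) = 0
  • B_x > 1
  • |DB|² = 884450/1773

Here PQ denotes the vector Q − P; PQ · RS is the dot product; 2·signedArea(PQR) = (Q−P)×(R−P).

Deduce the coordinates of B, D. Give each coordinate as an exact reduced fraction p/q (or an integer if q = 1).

1. B_x = 336/197  [F, A, B are collinear ∩ GB ⟂ FA]
2. B_y = 173/197  [F, A, B are collinear ∩ GB ⟂ FA]
   → B = (336/197, 173/197)
3. D_x = 49/3  [line -5·x + -13/3·y + 37/3 = 0 ∩ |DB|² = 884450/1773]
4. D_y = -16  [line -5·x + -13/3·y + 37/3 = 0 ∩ |DB|² = 884450/1773]
   → D = (49/3, -16)

B = (336/197, 173/197)
D = (49/3, -16)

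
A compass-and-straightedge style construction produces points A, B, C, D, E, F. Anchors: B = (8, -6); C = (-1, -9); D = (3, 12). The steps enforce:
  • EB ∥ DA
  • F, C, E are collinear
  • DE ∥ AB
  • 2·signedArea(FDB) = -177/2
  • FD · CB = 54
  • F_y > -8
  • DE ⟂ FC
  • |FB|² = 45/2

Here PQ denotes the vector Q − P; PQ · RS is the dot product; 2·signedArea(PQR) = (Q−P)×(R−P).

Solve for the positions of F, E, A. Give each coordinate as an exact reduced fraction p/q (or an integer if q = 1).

1. F_x = 7/2  [2·signedArea(FDB) = -177/2 ∩ FD · CB = 54]
2. F_y = -15/2  [2·signedArea(FDB) = -177/2 ∩ FD · CB = 54]
   → F = (7/2, -15/2)
3. E_x = 89/10  [F, C, E are collinear ∩ DE ⟂ FC]
4. E_y = -57/10  [F, C, E are collinear ∩ DE ⟂ FC]
   → E = (89/10, -57/10)
5. A_x = 21/10  [DE ∥ AB ∩ EB ∥ DA]
6. A_y = 117/10  [DE ∥ AB ∩ EB ∥ DA]
   → A = (21/10, 117/10)

A = (21/10, 117/10)
E = (89/10, -57/10)
F = (7/2, -15/2)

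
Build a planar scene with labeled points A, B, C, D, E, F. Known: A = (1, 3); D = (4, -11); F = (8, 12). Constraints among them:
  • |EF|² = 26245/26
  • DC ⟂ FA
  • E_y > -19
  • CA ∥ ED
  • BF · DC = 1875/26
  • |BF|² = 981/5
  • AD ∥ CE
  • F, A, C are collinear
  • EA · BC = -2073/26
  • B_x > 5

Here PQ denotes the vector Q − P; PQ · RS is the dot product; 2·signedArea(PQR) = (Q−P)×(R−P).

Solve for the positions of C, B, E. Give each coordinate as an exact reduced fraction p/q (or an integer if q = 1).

B = (28/5, -9/5)
C = (-121/26, -111/26)
E = (-43/26, -475/26)

1. C_x = -121/26  [F, A, C are collinear ∩ DC ⟂ FA]
2. C_y = -111/26  [F, A, C are collinear ∩ DC ⟂ FA]
   → C = (-121/26, -111/26)
3. E_x = -43/26  [CA ∥ ED ∩ AD ∥ CE]
4. E_y = -475/26  [CA ∥ ED ∩ AD ∥ CE]
   → E = (-43/26, -475/26)
5. B_x = 28/5  [BF · DC = 1875/26 ∩ EA · BC = -2073/26]
6. B_y = -9/5  [BF · DC = 1875/26 ∩ EA · BC = -2073/26]
   → B = (28/5, -9/5)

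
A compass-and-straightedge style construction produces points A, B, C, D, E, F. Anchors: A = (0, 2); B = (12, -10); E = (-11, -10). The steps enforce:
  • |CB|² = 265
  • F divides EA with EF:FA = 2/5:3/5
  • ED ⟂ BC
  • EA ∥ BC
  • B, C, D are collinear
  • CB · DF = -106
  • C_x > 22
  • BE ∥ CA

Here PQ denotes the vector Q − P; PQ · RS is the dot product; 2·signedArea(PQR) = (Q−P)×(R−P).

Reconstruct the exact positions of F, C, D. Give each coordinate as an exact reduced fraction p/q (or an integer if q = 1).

1. F_x = -33/5  [F divides EA with EF:FA = 2/5:3/5]
2. F_y = -26/5  [F divides EA with EF:FA = 2/5:3/5]
   → F = (-33/5, -26/5)
3. C_x = 23  [BE ∥ CA ∩ EA ∥ BC]
4. C_y = 2  [BE ∥ CA ∩ EA ∥ BC]
   → C = (23, 2)
5. D_x = 397/265  [B, C, D are collinear ∩ ED ⟂ BC]
6. D_y = -5686/265  [B, C, D are collinear ∩ ED ⟂ BC]
   → D = (397/265, -5686/265)

C = (23, 2)
D = (397/265, -5686/265)
F = (-33/5, -26/5)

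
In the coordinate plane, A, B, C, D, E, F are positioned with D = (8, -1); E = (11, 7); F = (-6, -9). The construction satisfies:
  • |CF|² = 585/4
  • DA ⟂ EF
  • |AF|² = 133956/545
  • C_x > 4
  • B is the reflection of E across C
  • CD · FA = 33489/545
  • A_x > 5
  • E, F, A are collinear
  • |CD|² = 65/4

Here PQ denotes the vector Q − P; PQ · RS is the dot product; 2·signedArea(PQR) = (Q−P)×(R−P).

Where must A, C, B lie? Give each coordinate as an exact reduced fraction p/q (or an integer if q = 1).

1. A_x = 2952/545  [E, F, A are collinear ∩ DA ⟂ EF]
2. A_y = 951/545  [E, F, A are collinear ∩ DA ⟂ EF]
   → A = (2952/545, 951/545)
3. C_x = 9/2  [line -6222/545·x + -5856/545·y + 10431/545 = 0 ∩ |CF|² = 585/4]
4. C_y = -3  [line -6222/545·x + -5856/545·y + 10431/545 = 0 ∩ |CF|² = 585/4]
   → C = (9/2, -3)
5. B_x = -2  [B is the reflection of E across C]
6. B_y = -13  [B is the reflection of E across C]
   → B = (-2, -13)

A = (2952/545, 951/545)
B = (-2, -13)
C = (9/2, -3)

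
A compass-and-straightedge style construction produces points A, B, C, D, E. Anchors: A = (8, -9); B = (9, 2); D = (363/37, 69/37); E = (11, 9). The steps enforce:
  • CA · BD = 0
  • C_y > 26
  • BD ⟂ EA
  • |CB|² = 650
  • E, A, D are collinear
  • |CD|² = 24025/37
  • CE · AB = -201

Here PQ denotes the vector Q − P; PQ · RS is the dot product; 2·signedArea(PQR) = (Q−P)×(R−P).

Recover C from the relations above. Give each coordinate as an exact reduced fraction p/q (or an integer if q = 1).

C = (14, 27)

1. C_x = 14  [CA · BD = 0 ∩ CE · AB = -201]
2. C_y = 27  [CA · BD = 0 ∩ CE · AB = -201]
   → C = (14, 27)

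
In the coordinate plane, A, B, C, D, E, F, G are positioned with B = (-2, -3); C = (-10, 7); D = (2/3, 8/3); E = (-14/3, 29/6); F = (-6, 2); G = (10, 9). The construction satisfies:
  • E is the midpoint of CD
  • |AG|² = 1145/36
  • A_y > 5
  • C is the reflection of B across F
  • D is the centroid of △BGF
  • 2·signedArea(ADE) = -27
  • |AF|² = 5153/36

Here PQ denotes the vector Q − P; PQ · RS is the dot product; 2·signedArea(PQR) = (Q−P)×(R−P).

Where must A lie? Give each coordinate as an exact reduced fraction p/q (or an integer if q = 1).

1. A_x = 16/3  [line -13/6·x + -16/3·y + 128/3 = 0 ∩ |AG|² = 1145/36]
2. A_y = 35/6  [line -13/6·x + -16/3·y + 128/3 = 0 ∩ |AG|² = 1145/36]
   → A = (16/3, 35/6)

A = (16/3, 35/6)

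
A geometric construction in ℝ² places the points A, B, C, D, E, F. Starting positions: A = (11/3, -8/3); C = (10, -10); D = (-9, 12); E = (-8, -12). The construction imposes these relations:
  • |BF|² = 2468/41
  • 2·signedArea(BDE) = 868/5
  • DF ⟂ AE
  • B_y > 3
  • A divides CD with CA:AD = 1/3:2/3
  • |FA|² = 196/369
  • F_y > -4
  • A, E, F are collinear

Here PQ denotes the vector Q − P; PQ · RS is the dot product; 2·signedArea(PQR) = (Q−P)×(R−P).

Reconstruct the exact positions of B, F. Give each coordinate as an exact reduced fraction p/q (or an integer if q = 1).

1. F_x = 127/41  [A, E, F are collinear ∩ DF ⟂ AE]
2. F_y = -128/41  [A, E, F are collinear ∩ DF ⟂ AE]
   → F = (127/41, -128/41)
3. B_x = -7/5  [line 24·x + 1·y + 152/5 = 0 ∩ |BF|² = 2468/41]
4. B_y = 16/5  [line 24·x + 1·y + 152/5 = 0 ∩ |BF|² = 2468/41]
   → B = (-7/5, 16/5)

B = (-7/5, 16/5)
F = (127/41, -128/41)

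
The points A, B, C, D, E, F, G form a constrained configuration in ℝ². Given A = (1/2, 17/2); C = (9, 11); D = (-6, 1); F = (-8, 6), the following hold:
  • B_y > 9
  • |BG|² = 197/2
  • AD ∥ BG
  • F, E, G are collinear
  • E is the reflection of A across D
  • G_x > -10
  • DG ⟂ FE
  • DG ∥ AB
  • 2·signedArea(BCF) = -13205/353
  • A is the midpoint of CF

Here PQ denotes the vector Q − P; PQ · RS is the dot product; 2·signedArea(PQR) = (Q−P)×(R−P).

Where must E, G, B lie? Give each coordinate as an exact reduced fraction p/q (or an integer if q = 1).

1. E_x = -25/2  [E is the reflection of A across D]
2. E_y = -13/2  [E is the reflection of A across D]
   → E = (-25/2, -13/2)
3. G_x = -6611/706  [F, E, G are collinear ∩ DG ⟂ FE]
4. G_y = 1561/706  [F, E, G are collinear ∩ DG ⟂ FE]
   → G = (-6611/706, 1561/706)
5. B_x = -1011/353  [AD ∥ BG ∩ DG ∥ AB]
6. B_y = 3428/353  [AD ∥ BG ∩ DG ∥ AB]
   → B = (-1011/353, 3428/353)

B = (-1011/353, 3428/353)
E = (-25/2, -13/2)
G = (-6611/706, 1561/706)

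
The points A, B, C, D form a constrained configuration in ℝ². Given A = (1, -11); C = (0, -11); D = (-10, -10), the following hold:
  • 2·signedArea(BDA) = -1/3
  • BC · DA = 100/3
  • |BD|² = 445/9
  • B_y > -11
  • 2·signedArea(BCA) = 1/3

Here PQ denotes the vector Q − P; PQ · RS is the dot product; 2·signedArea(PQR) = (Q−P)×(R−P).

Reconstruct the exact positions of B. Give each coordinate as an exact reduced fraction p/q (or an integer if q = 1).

1. B_x = -3  [BC · DA = 100/3 ∩ 2·signedArea(BDA) = -1/3]
2. B_y = -32/3  [BC · DA = 100/3 ∩ 2·signedArea(BDA) = -1/3]
   → B = (-3, -32/3)

B = (-3, -32/3)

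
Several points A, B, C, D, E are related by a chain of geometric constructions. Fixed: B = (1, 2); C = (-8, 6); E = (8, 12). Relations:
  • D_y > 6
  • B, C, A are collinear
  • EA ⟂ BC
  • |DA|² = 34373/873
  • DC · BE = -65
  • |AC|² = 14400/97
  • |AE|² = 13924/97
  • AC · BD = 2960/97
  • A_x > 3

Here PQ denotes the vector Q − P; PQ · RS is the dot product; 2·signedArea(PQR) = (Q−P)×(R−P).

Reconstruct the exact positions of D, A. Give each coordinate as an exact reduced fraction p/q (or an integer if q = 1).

1. A_x = 304/97  [B, C, A are collinear ∩ EA ⟂ BC]
2. A_y = 102/97  [B, C, A are collinear ∩ EA ⟂ BC]
   → A = (304/97, 102/97)
3. D_x = 1/3  [DC · BE = -65 ∩ AC · BD = 2960/97]
4. D_y = 20/3  [DC · BE = -65 ∩ AC · BD = 2960/97]
   → D = (1/3, 20/3)

A = (304/97, 102/97)
D = (1/3, 20/3)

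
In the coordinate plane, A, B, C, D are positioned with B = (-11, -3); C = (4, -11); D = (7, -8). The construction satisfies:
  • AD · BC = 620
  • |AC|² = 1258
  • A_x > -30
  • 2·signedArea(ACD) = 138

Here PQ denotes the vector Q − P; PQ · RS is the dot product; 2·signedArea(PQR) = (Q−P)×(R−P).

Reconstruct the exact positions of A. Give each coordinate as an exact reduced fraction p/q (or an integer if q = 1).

A = (-29, 2)

1. A_x = -29  [2·signedArea(ACD) = 138 ∩ AD · BC = 620]
2. A_y = 2  [2·signedArea(ACD) = 138 ∩ AD · BC = 620]
   → A = (-29, 2)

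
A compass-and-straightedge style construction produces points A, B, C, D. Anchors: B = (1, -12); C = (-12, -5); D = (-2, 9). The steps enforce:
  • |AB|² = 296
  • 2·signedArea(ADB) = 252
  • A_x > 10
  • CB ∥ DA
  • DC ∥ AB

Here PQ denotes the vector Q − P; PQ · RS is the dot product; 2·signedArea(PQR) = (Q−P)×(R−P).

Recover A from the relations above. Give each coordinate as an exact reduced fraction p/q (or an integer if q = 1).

1. A_x = 11  [DC ∥ AB ∩ CB ∥ DA]
2. A_y = 2  [DC ∥ AB ∩ CB ∥ DA]
   → A = (11, 2)

A = (11, 2)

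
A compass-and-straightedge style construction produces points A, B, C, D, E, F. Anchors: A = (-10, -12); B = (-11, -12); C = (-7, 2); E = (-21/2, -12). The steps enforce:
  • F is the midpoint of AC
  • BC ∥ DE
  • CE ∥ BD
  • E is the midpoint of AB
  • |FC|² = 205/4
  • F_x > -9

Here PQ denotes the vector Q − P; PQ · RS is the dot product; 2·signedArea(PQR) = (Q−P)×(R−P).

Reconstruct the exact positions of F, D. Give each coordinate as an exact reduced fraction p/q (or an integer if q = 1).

1. F_x = -17/2  [F is the midpoint of AC]
2. F_y = -5  [F is the midpoint of AC]
   → F = (-17/2, -5)
3. D_x = -29/2  [BC ∥ DE ∩ CE ∥ BD]
4. D_y = -26  [BC ∥ DE ∩ CE ∥ BD]
   → D = (-29/2, -26)

D = (-29/2, -26)
F = (-17/2, -5)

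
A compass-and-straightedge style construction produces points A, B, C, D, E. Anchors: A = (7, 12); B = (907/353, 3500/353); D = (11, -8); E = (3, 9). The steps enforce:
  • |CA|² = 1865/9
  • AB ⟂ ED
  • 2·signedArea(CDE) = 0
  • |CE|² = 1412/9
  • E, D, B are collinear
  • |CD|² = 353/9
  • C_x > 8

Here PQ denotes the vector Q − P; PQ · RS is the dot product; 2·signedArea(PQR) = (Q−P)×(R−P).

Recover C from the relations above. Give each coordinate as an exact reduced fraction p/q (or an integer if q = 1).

C = (25/3, -7/3)

1. C_x = 25/3  [line -17·x + -8·y + 123 = 0 ∩ |CA|² = 1865/9]
2. C_y = -7/3  [line -17·x + -8·y + 123 = 0 ∩ |CA|² = 1865/9]
   → C = (25/3, -7/3)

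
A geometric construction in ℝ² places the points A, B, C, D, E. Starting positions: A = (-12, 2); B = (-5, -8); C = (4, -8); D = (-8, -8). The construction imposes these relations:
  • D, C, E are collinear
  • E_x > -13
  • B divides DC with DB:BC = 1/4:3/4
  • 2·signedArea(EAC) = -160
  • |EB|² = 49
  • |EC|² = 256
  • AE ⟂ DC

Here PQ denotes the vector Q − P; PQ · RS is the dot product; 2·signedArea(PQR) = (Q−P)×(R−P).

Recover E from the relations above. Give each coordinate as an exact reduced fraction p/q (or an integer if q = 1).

1. E_x = -12  [D, C, E are collinear ∩ AE ⟂ DC]
2. E_y = -8  [D, C, E are collinear ∩ AE ⟂ DC]
   → E = (-12, -8)

E = (-12, -8)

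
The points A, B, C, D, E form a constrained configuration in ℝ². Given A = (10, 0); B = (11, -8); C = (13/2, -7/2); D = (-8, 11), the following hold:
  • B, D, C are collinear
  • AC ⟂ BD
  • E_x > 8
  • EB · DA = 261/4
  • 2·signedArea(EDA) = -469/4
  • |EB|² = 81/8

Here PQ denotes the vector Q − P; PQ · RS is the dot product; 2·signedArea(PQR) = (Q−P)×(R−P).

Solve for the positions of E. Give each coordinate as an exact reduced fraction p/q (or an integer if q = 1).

E = (35/4, -23/4)

1. E_x = 35/4  [2·signedArea(EDA) = -469/4 ∩ EB · DA = 261/4]
2. E_y = -23/4  [2·signedArea(EDA) = -469/4 ∩ EB · DA = 261/4]
   → E = (35/4, -23/4)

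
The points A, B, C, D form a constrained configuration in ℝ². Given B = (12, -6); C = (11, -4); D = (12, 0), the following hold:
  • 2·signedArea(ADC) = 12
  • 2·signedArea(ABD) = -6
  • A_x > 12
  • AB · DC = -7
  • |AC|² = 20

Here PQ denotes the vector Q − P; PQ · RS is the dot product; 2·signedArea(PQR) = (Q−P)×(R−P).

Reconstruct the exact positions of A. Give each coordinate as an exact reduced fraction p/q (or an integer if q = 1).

A = (13, -8)

1. A_x = 13  [2·signedArea(ABD) = -6 ∩ AB · DC = -7]
2. A_y = -8  [2·signedArea(ABD) = -6 ∩ AB · DC = -7]
   → A = (13, -8)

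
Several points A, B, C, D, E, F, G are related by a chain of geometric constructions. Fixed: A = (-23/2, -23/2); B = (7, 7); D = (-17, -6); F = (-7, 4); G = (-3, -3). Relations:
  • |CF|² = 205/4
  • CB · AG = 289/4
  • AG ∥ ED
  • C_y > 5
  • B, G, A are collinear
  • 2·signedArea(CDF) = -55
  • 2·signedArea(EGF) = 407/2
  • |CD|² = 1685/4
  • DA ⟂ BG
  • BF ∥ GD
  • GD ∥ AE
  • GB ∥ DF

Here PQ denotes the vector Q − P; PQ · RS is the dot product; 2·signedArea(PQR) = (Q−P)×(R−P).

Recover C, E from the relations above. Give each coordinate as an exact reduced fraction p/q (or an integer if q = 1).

C = (0, 11/2)
E = (-51/2, -29/2)

1. C_x = 0  [2·signedArea(CDF) = -55 ∩ CB · AG = 289/4]
2. C_y = 11/2  [2·signedArea(CDF) = -55 ∩ CB · AG = 289/4]
   → C = (0, 11/2)
3. E_x = -51/2  [AG ∥ ED ∩ GD ∥ AE]
4. E_y = -29/2  [AG ∥ ED ∩ GD ∥ AE]
   → E = (-51/2, -29/2)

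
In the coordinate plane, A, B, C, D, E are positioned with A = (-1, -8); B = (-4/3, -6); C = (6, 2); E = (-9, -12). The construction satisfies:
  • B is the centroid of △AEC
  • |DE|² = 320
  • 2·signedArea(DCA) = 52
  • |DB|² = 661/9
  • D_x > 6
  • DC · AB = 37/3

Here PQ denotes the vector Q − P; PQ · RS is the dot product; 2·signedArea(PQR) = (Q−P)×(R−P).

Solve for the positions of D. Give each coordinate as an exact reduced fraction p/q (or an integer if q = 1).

1. D_x = 7  [2·signedArea(DCA) = 52 ∩ DC · AB = 37/3]
2. D_y = -4  [2·signedArea(DCA) = 52 ∩ DC · AB = 37/3]
   → D = (7, -4)

D = (7, -4)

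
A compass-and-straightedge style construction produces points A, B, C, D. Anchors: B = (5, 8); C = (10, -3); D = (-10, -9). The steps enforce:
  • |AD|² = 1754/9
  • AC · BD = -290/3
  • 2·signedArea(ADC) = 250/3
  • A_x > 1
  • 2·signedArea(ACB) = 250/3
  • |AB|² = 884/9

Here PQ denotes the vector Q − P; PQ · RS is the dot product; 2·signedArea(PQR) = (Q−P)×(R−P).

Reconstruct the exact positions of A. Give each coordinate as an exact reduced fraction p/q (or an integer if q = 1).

1. A_x = 5/3  [AC · BD = -290/3 ∩ 2·signedArea(ACB) = 250/3]
2. A_y = -4/3  [AC · BD = -290/3 ∩ 2·signedArea(ACB) = 250/3]
   → A = (5/3, -4/3)

A = (5/3, -4/3)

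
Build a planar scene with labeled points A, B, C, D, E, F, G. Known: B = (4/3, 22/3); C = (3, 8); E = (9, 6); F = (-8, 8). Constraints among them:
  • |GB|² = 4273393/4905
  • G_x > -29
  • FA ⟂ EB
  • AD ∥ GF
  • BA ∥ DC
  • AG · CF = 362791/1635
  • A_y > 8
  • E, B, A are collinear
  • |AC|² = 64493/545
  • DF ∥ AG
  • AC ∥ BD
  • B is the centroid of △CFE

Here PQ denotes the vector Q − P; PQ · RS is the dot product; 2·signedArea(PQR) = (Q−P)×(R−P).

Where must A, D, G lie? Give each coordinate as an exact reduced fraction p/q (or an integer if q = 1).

1. A_x = -4272/545  [E, B, A are collinear ∩ FA ⟂ EB]
2. A_y = 4866/545  [E, B, A are collinear ∩ FA ⟂ EB]
   → A = (-4272/545, 4866/545)
3. D_x = 19901/1635  [BA ∥ DC ∩ AC ∥ BD]
4. D_y = 10472/1635  [BA ∥ DC ∩ AC ∥ BD]
   → D = (19901/1635, 10472/1635)
5. G_x = -45797/1635  [AD ∥ GF ∩ DF ∥ AG]
6. G_y = 17206/1635  [AD ∥ GF ∩ DF ∥ AG]
   → G = (-45797/1635, 17206/1635)

A = (-4272/545, 4866/545)
D = (19901/1635, 10472/1635)
G = (-45797/1635, 17206/1635)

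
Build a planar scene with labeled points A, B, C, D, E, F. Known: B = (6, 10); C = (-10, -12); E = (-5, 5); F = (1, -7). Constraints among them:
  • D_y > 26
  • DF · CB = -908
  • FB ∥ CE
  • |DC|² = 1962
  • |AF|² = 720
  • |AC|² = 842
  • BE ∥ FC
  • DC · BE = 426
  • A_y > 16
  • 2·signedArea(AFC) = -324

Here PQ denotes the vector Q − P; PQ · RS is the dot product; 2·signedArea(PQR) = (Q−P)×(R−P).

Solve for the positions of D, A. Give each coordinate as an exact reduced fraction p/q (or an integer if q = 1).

1. D_x = 11  [DC · BE = 426 ∩ DF · CB = -908]
2. D_y = 27  [DC · BE = 426 ∩ DF · CB = -908]
   → D = (11, 27)
3. A_x = -11  [line 5·x + -11·y + 242 = 0 ∩ |AC|² = 842]
4. A_y = 17  [line 5·x + -11·y + 242 = 0 ∩ |AC|² = 842]
   → A = (-11, 17)

A = (-11, 17)
D = (11, 27)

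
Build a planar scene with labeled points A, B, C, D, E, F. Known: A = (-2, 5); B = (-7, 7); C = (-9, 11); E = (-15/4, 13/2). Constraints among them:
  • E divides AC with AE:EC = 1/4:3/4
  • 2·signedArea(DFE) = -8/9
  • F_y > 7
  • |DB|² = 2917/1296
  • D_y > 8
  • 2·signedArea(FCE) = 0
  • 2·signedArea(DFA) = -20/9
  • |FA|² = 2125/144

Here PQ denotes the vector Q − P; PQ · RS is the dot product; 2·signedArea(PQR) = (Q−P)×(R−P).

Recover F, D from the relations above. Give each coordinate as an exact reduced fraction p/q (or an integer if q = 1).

1. F_x = -59/12  [line 9/2·x + 21/4·y + -69/4 = 0 ∩ |FA|² = 2125/144]
2. F_y = 15/2  [line 9/2·x + 21/4·y + -69/4 = 0 ∩ |FA|² = 2125/144]
   → F = (-59/12, 15/2)
3. D_x = -251/36  [line 5/2·x + 35/12·y + -265/36 = 0 ∩ |DB|² = 2917/1296]
4. D_y = 17/2  [line 5/2·x + 35/12·y + -265/36 = 0 ∩ |DB|² = 2917/1296]
   → D = (-251/36, 17/2)

D = (-251/36, 17/2)
F = (-59/12, 15/2)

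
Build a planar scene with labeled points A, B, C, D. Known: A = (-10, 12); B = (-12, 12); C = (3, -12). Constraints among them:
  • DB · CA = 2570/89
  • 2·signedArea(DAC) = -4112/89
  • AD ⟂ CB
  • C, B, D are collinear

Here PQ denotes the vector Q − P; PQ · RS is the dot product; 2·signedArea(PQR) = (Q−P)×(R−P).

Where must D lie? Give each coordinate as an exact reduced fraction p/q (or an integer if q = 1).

1. D_x = -1018/89  [C, B, D are collinear ∩ AD ⟂ CB]
2. D_y = 988/89  [C, B, D are collinear ∩ AD ⟂ CB]
   → D = (-1018/89, 988/89)

D = (-1018/89, 988/89)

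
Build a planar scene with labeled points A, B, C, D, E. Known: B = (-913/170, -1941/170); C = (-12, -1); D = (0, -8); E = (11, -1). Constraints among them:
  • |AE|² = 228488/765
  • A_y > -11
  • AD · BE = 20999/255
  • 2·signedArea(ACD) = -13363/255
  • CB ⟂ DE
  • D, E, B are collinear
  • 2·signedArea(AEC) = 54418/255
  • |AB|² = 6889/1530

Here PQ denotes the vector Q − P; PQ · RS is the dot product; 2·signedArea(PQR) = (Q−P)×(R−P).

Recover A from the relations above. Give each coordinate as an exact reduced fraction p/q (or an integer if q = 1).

A = (-913/255, -2621/255)

1. A_x = -913/255  [2·signedArea(ACD) = -13363/255 ∩ 2·signedArea(AEC) = 54418/255]
2. A_y = -2621/255  [2·signedArea(ACD) = -13363/255 ∩ 2·signedArea(AEC) = 54418/255]
   → A = (-913/255, -2621/255)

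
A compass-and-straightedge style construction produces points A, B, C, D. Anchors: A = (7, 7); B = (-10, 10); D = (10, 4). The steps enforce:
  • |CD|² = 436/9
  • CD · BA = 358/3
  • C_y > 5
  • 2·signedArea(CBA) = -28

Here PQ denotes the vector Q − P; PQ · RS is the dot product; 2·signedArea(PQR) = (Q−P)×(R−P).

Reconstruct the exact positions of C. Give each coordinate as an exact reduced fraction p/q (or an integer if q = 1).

C = (10/3, 6)

1. C_x = 10/3  [2·signedArea(CBA) = -28 ∩ CD · BA = 358/3]
2. C_y = 6  [2·signedArea(CBA) = -28 ∩ CD · BA = 358/3]
   → C = (10/3, 6)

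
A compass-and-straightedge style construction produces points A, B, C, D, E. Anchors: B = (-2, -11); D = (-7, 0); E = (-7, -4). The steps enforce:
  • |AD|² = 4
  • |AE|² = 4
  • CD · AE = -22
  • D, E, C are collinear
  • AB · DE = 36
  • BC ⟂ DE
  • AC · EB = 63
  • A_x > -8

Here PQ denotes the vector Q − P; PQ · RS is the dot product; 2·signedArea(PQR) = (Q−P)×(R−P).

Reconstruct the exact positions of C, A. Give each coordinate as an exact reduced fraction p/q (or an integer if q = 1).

A = (-7, -2)
C = (-7, -11)

1. C_x = -7  [D, E, C are collinear ∩ BC ⟂ DE]
2. C_y = -11  [D, E, C are collinear ∩ BC ⟂ DE]
   → C = (-7, -11)
3. A_x = -7  [AB · DE = 36 ∩ AC · EB = 63]
4. A_y = -2  [AB · DE = 36 ∩ AC · EB = 63]
   → A = (-7, -2)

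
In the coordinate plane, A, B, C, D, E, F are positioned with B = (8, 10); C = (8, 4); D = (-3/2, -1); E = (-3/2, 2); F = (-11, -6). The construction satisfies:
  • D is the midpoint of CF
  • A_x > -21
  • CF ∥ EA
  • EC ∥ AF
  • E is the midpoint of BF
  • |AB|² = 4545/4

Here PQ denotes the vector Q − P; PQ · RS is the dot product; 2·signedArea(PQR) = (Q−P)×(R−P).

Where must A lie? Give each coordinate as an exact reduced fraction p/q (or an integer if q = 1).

1. A_x = -41/2  [EC ∥ AF ∩ CF ∥ EA]
2. A_y = -8  [EC ∥ AF ∩ CF ∥ EA]
   → A = (-41/2, -8)

A = (-41/2, -8)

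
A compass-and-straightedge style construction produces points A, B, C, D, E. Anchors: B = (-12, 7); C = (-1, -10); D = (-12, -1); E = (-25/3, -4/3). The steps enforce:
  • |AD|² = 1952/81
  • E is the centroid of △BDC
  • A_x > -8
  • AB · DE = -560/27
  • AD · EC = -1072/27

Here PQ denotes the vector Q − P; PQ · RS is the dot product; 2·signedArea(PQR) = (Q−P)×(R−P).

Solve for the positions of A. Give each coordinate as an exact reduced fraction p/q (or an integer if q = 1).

1. A_x = -64/9  [AD · EC = -1072/27 ∩ AB · DE = -560/27]
2. A_y = -13/9  [AD · EC = -1072/27 ∩ AB · DE = -560/27]
   → A = (-64/9, -13/9)

A = (-64/9, -13/9)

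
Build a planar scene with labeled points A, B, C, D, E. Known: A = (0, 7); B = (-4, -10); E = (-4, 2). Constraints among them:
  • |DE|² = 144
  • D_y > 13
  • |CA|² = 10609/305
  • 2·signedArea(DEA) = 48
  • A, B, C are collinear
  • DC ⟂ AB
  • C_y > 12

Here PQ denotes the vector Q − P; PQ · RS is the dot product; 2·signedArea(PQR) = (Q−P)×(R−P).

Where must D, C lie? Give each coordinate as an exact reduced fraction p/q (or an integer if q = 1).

1. D_x = -4  [line -5·x + 4·y + -76 = 0 ∩ |DE|² = 144]
2. D_y = 14  [line -5·x + 4·y + -76 = 0 ∩ |DE|² = 144]
   → D = (-4, 14)
3. C_x = 412/305  [A, B, C are collinear ∩ DC ⟂ AB]
4. C_y = 3886/305  [A, B, C are collinear ∩ DC ⟂ AB]
   → C = (412/305, 3886/305)

C = (412/305, 3886/305)
D = (-4, 14)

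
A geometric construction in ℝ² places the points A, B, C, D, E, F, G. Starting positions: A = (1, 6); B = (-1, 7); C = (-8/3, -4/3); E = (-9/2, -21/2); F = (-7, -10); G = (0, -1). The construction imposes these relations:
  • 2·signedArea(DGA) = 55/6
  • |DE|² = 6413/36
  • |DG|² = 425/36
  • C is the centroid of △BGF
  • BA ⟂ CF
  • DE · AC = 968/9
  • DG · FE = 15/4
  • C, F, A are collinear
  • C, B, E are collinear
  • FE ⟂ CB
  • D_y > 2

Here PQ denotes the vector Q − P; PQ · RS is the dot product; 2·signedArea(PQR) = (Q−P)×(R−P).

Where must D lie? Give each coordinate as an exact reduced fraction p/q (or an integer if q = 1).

D = (-5/6, 7/3)

1. D_x = -5/6  [2·signedArea(DGA) = 55/6 ∩ DG · FE = 15/4]
2. D_y = 7/3  [2·signedArea(DGA) = 55/6 ∩ DG · FE = 15/4]
   → D = (-5/6, 7/3)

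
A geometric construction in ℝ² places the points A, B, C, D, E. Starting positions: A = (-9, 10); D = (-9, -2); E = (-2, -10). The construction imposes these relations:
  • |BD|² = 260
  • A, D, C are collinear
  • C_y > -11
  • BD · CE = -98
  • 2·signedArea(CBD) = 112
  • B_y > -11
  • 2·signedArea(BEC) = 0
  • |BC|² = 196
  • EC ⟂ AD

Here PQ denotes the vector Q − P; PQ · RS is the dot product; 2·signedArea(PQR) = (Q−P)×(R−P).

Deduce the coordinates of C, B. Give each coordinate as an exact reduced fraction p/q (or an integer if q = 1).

1. C_x = -9  [A, D, C are collinear ∩ EC ⟂ AD]
2. C_y = -10  [A, D, C are collinear ∩ EC ⟂ AD]
   → C = (-9, -10)
3. B_x = 5  [2·signedArea(BEC) = 0 ∩ BD · CE = -98]
4. B_y = -10  [2·signedArea(BEC) = 0 ∩ BD · CE = -98]
   → B = (5, -10)

B = (5, -10)
C = (-9, -10)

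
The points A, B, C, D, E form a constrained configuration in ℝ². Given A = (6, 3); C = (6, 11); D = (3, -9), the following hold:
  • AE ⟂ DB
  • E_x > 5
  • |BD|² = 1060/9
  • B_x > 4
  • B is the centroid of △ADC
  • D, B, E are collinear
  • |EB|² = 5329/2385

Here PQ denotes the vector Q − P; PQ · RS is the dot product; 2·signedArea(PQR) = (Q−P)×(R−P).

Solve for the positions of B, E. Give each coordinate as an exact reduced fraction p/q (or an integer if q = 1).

1. B_x = 5  [B is the centroid of △ADC]
2. B_y = 5/3  [B is the centroid of △ADC]
   → B = (5, 5/3)
3. E_x = 1398/265  [D, B, E are collinear ∩ AE ⟂ DB]
4. E_y = 831/265  [D, B, E are collinear ∩ AE ⟂ DB]
   → E = (1398/265, 831/265)

B = (5, 5/3)
E = (1398/265, 831/265)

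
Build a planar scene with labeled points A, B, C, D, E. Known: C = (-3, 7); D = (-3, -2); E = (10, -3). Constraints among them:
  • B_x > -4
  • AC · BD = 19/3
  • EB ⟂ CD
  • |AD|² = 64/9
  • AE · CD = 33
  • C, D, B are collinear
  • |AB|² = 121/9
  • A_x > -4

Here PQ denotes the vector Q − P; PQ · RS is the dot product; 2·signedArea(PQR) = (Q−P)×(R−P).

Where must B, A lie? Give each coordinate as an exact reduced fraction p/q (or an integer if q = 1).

1. B_x = -3  [C, D, B are collinear ∩ EB ⟂ CD]
2. B_y = -3  [C, D, B are collinear ∩ EB ⟂ CD]
   → B = (-3, -3)
3. A_y = 2/3  [AC · BD = 19/3]
4. A_x = -3  [|AD|² = 64/9]
   → A = (-3, 2/3)

A = (-3, 2/3)
B = (-3, -3)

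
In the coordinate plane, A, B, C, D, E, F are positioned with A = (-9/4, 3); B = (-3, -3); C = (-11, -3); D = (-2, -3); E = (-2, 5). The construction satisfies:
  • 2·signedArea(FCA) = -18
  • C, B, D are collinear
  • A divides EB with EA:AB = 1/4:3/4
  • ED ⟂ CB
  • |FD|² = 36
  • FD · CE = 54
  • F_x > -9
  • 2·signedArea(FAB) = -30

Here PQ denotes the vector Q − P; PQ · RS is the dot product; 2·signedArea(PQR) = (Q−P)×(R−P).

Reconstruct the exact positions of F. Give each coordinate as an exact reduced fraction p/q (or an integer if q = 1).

F = (-8, -3)

1. F_x = -8  [2·signedArea(FCA) = -18 ∩ FD · CE = 54]
2. F_y = -3  [2·signedArea(FCA) = -18 ∩ FD · CE = 54]
   → F = (-8, -3)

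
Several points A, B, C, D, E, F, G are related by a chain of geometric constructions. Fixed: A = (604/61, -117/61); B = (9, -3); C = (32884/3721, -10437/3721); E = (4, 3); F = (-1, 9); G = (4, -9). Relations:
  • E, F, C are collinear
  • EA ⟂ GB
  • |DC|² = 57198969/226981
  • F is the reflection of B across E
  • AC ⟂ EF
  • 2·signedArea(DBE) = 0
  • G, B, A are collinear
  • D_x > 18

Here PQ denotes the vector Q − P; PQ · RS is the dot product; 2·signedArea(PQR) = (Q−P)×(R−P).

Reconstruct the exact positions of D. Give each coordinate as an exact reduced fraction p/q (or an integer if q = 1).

1. D_x = 19  [line -6·x + -5·y + 39 = 0 ∩ |DC|² = 57198969/226981]
2. D_y = -15  [line -6·x + -5·y + 39 = 0 ∩ |DC|² = 57198969/226981]
   → D = (19, -15)

D = (19, -15)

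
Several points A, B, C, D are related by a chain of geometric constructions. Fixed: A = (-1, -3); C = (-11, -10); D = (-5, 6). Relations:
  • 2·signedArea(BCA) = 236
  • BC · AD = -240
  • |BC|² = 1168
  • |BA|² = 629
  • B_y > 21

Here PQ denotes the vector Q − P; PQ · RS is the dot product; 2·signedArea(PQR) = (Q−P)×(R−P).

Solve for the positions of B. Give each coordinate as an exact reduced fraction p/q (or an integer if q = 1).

B = (1, 22)

1. B_x = 1  [BC · AD = -240 ∩ 2·signedArea(BCA) = 236]
2. B_y = 22  [BC · AD = -240 ∩ 2·signedArea(BCA) = 236]
   → B = (1, 22)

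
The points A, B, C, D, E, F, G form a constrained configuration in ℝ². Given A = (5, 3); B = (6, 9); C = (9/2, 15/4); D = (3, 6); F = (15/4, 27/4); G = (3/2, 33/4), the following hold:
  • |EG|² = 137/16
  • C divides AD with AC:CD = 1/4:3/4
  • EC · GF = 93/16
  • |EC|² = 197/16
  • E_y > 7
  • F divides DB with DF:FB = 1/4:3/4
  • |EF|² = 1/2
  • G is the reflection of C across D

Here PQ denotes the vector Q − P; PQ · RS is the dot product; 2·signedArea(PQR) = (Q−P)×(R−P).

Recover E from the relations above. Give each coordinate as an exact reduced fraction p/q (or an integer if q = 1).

E = (17/4, 29/4)

1. E_x = 17/4  [line -9/4·x + 3/2·y + -21/16 = 0 ∩ |EC|² = 197/16]
2. E_y = 29/4  [line -9/4·x + 3/2·y + -21/16 = 0 ∩ |EC|² = 197/16]
   → E = (17/4, 29/4)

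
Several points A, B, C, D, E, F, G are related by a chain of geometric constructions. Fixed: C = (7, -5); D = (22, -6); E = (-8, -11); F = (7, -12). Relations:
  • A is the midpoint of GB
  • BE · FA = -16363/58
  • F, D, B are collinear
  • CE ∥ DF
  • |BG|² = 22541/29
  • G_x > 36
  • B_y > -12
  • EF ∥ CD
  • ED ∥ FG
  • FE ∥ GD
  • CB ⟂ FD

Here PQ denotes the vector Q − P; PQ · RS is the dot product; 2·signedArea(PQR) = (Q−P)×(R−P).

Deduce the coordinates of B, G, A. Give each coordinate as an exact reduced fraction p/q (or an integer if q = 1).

1. B_x = 273/29  [F, D, B are collinear ∩ CB ⟂ FD]
2. B_y = -320/29  [F, D, B are collinear ∩ CB ⟂ FD]
   → B = (273/29, -320/29)
3. G_x = 37  [FE ∥ GD ∩ ED ∥ FG]
4. G_y = -7  [FE ∥ GD ∩ ED ∥ FG]
   → G = (37, -7)
5. A_x = 673/29  [A is the midpoint of GB]
6. A_y = -523/58  [A is the midpoint of GB]
   → A = (673/29, -523/58)

A = (673/29, -523/58)
B = (273/29, -320/29)
G = (37, -7)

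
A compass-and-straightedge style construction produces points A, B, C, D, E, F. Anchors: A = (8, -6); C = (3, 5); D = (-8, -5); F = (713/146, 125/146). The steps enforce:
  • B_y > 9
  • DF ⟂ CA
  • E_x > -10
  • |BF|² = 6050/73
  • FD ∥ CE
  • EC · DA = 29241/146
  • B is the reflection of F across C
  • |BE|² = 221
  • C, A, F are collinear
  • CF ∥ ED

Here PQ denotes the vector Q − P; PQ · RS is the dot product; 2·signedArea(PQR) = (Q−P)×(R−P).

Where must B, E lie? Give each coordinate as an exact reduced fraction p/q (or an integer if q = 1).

1. B_x = 163/146  [B is the reflection of F across C]
2. B_y = 1335/146  [B is the reflection of F across C]
   → B = (163/146, 1335/146)
3. E_x = -1443/146  [CF ∥ ED ∩ FD ∥ CE]
4. E_y = -125/146  [CF ∥ ED ∩ FD ∥ CE]
   → E = (-1443/146, -125/146)

B = (163/146, 1335/146)
E = (-1443/146, -125/146)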